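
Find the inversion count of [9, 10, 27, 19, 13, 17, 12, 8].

Inversions: 16

Sweep left to right; for each value list the smaller values that follow it:
9: 1
10: 1
27: 5
19: 4
13: 2
17: 2
12: 1
8: 0
Sum: 1 + 1 + 5 + 4 + 2 + 2 + 1 + 0 = 16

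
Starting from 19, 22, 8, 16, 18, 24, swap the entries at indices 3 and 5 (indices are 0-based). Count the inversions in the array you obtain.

9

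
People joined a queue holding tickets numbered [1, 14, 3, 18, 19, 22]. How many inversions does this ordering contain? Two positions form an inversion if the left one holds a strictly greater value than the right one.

1

Inversion pairs (indices are 1-based):
(2,3): 14 > 3
That's 1 pair.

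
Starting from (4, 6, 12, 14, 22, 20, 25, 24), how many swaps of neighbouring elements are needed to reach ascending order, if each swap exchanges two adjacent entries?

Minimum adjacent swaps = number of inversions (each swap of adjacent out-of-order elements removes one inversion and no swap can remove more).
Count inversions — for each element, later elements that are smaller:
4: none → 0
6: none → 0
12: none → 0
14: none → 0
22: 20 → 1
20: none → 0
25: 24 → 1
24: none → 0
Total inversions: 0 + 0 + 0 + 0 + 1 + 0 + 1 + 0 = 2

2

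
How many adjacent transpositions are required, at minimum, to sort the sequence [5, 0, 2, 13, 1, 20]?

The minimum number of adjacent swaps to sort an array equals its inversion count, since every such swap removes exactly one inversion.
Count inversions — for each element, later elements that are smaller:
5: 0, 2, 1 → 3
0: none → 0
2: 1 → 1
13: 1 → 1
1: none → 0
20: none → 0
Total inversions: 3 + 0 + 1 + 1 + 0 + 0 = 5

5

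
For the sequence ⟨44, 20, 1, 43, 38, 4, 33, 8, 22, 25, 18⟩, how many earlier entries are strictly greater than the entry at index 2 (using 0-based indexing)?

2

The element at index 2 is 1.
Elements before it: 44, 20
Those larger than 1: 44, 20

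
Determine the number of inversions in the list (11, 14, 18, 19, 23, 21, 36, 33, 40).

Count, for each position, how many later elements it exceeds:
11 → none → 0
14 → none → 0
18 → none → 0
19 → none → 0
23 → 21 → 1
21 → none → 0
36 → 33 → 1
33 → none → 0
40 → none → 0
Sum: 0 + 0 + 0 + 0 + 1 + 0 + 1 + 0 + 0 = 2

2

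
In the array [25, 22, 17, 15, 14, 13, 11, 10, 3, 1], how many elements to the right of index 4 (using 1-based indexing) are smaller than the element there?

The element at index 4 is 15.
Elements after it: 14, 13, 11, 10, 3, 1
Those smaller than 15: 14, 13, 11, 10, 3, 1

6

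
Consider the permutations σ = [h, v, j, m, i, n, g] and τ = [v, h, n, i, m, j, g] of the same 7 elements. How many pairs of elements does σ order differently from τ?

Discordant pairs: 7

Assign each item its position (1..7) in the first ordering, then rewrite the second ordering as that position sequence:
positions: h→1, v→2, j→3, m→4, i→5, n→6, g→7
second ordering as positions: [2, 1, 6, 5, 4, 3, 7]
Discordant pairs = inversions in this position sequence.
2: 1 → 1
1: 0
6: 5, 4, 3 → 3
5: 4, 3 → 2
4: 3 → 1
3: 0
7: 0
Total: 1 + 0 + 3 + 2 + 1 + 0 + 0 = 7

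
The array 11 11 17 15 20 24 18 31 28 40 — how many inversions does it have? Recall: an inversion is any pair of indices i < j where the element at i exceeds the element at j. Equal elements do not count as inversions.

For each element, count later entries that are smaller:
11 → none → 0
11 → none → 0
17 → 15 → 1
15 → none → 0
20 → 18 → 1
24 → 18 → 1
18 → none → 0
31 → 28 → 1
28 → none → 0
40 → none → 0
Sum: 0 + 0 + 1 + 0 + 1 + 1 + 0 + 1 + 0 + 0 = 4

Inversions: 4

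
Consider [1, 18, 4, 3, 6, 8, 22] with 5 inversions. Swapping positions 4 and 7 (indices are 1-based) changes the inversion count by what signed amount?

+5

Positions 4 and 7 hold 3 and 22; after swapping, the array is [1, 18, 4, 22, 6, 8, 3].
Sweep left to right; for each value list the smaller values that follow it:
1: 0
18: 4
4: 1
22: 3
6: 1
8: 1
3: 0
Sum: 0 + 4 + 1 + 3 + 1 + 1 + 0 = 10
Change: 10 − 5 = +5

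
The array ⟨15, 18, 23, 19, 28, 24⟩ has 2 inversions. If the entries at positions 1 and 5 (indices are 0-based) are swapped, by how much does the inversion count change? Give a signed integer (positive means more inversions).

+5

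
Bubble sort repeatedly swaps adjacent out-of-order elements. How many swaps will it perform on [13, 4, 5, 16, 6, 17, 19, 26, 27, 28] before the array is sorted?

Minimum adjacent swaps = number of inversions (each swap of adjacent out-of-order elements removes one inversion and no swap can remove more).
Count inversions — for each element, later elements that are smaller:
13: 4, 5, 6 → 3
4: none → 0
5: none → 0
16: 6 → 1
6: none → 0
17: none → 0
19: none → 0
26: none → 0
27: none → 0
28: none → 0
Total inversions: 3 + 0 + 0 + 1 + 0 + 0 + 0 + 0 + 0 + 0 = 4

4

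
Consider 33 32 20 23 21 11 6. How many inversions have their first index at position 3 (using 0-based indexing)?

3

The element at index 3 is 23.
Elements after it: 21, 11, 6
Those smaller than 23: 21, 11, 6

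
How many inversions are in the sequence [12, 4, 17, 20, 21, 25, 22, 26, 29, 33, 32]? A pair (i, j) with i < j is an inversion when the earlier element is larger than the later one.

For each element, count later entries that are smaller:
12 → 4 → 1
4 → none → 0
17 → none → 0
20 → none → 0
21 → none → 0
25 → 22 → 1
22 → none → 0
26 → none → 0
29 → none → 0
33 → 32 → 1
32 → none → 0
Sum: 1 + 0 + 0 + 0 + 0 + 1 + 0 + 0 + 0 + 1 + 0 = 3

3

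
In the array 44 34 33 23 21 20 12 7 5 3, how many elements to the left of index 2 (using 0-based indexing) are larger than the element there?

The element at index 2 is 33.
Elements before it: 44, 34
Those larger than 33: 44, 34

2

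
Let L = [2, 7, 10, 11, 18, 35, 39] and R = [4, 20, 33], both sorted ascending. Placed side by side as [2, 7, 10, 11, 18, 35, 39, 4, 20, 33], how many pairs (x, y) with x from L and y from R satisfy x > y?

10

For each element r of the right run, count left-run elements greater than r:
r = 4: 7, 10, 11, 18, 35, 39 → 6
r = 20: 35, 39 → 2
r = 33: 35, 39 → 2
Cross-inversions: 6 + 2 + 2 = 10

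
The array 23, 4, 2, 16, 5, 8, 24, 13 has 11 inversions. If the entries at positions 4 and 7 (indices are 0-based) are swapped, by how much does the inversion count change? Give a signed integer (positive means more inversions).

Positions 4 and 7 hold 5 and 13; after swapping, the array is [23, 4, 2, 16, 13, 8, 24, 5].
Count, for each position, how many later elements it exceeds:
23: 6
4: 1
2: 0
16: 3
13: 2
8: 1
24: 1
5: 0
Sum: 6 + 1 + 0 + 3 + 2 + 1 + 1 + 0 = 14
Change: 14 − 11 = +3

+3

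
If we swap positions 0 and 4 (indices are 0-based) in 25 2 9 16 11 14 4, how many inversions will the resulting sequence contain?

Positions 0 and 4 hold 25 and 11; after swapping, the array is [11, 2, 9, 16, 25, 14, 4].
Count, for each position, how many later elements it exceeds:
11 → 2, 9, 4 → 3
2 → none → 0
9 → 4 → 1
16 → 14, 4 → 2
25 → 14, 4 → 2
14 → 4 → 1
4 → none → 0
Sum: 3 + 0 + 1 + 2 + 2 + 1 + 0 = 9

9 inversions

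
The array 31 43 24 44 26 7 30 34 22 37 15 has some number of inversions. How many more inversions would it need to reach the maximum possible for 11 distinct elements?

22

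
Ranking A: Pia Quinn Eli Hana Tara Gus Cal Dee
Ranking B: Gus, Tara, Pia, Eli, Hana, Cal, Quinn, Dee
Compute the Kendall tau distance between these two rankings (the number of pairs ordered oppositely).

There are 12 discordant pairs.

Assign each item its position (1..8) in the first ordering, then rewrite the second ordering as that position sequence:
positions: Pia→1, Quinn→2, Eli→3, Hana→4, Tara→5, Gus→6, Cal→7, Dee→8
second ordering as positions: [6, 5, 1, 3, 4, 7, 2, 8]
Discordant pairs = inversions in this position sequence.
6: 5, 1, 3, 4, 2 → 5
5: 1, 3, 4, 2 → 4
1: 0
3: 2 → 1
4: 2 → 1
7: 2 → 1
2: 0
8: 0
Total: 5 + 4 + 0 + 1 + 1 + 1 + 0 + 0 = 12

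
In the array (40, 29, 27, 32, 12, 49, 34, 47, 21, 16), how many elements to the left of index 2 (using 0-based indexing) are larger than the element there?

The element at index 2 is 27.
Elements before it: 40, 29
Those larger than 27: 40, 29

2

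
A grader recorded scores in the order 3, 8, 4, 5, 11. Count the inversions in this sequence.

Inversion pairs (indices are 0-based):
(1,2): 8 > 4
(1,3): 8 > 5
That's 2 pairs.

2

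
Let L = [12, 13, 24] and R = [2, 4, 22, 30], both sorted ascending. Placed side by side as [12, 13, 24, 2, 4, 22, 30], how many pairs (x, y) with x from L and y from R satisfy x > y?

For each element r of the right run, count left-run elements greater than r:
r = 2: 12, 13, 24 → 3
r = 4: 12, 13, 24 → 3
r = 22: 24 → 1
r = 30: none → 0
Cross-inversions: 3 + 3 + 1 + 0 = 7

7 cross-inversions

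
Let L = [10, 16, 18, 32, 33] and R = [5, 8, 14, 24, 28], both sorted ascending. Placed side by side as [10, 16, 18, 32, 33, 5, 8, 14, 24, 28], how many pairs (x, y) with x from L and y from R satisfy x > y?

18

Take each right-half value and tally the left-half values above it:
r = 5: 10, 16, 18, 32, 33 → 5
r = 8: 10, 16, 18, 32, 33 → 5
r = 14: 16, 18, 32, 33 → 4
r = 24: 32, 33 → 2
r = 28: 32, 33 → 2
Cross-inversions: 5 + 5 + 4 + 2 + 2 = 18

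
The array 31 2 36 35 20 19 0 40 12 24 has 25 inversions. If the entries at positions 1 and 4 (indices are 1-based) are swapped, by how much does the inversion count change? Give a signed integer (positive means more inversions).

Positions 1 and 4 hold 31 and 35; after swapping, the array is [35, 2, 36, 31, 20, 19, 0, 40, 12, 24].
Count, for each position, how many later elements it exceeds:
35 → 2, 31, 20, 19, 0, 12, 24 → 7
2 → 0 → 1
36 → 31, 20, 19, 0, 12, 24 → 6
31 → 20, 19, 0, 12, 24 → 5
20 → 19, 0, 12 → 3
19 → 0, 12 → 2
0 → none → 0
40 → 12, 24 → 2
12 → none → 0
24 → none → 0
Sum: 7 + 1 + 6 + 5 + 3 + 2 + 0 + 2 + 0 + 0 = 26
Change: 26 − 25 = +1

+1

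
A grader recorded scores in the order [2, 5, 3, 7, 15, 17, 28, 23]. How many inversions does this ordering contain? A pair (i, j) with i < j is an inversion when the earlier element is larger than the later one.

2

For each element, count later entries that are smaller:
2: 0
5: 1
3: 0
7: 0
15: 0
17: 0
28: 1
23: 0
Sum: 0 + 1 + 0 + 0 + 0 + 0 + 1 + 0 = 2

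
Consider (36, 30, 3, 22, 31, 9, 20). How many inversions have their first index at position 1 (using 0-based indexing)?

The element at index 1 is 30.
Elements after it: 3, 22, 31, 9, 20
Those smaller than 30: 3, 22, 9, 20

4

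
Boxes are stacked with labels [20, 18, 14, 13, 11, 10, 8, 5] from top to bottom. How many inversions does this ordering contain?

Element-by-element contributions:
20 → 18, 14, 13, 11, 10, 8, 5 → 7
18 → 14, 13, 11, 10, 8, 5 → 6
14 → 13, 11, 10, 8, 5 → 5
13 → 11, 10, 8, 5 → 4
11 → 10, 8, 5 → 3
10 → 8, 5 → 2
8 → 5 → 1
5 → none → 0
Sum: 7 + 6 + 5 + 4 + 3 + 2 + 1 + 0 = 28

28 inversions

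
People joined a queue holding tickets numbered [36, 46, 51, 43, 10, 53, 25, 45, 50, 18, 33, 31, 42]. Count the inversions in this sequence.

Count, for each position, how many later elements it exceeds:
36 → 10, 25, 18, 33, 31 → 5
46 → 43, 10, 25, 45, 18, 33, 31, 42 → 8
51 → 43, 10, 25, 45, 50, 18, 33, 31, 42 → 9
43 → 10, 25, 18, 33, 31, 42 → 6
10 → none → 0
53 → 25, 45, 50, 18, 33, 31, 42 → 7
25 → 18 → 1
45 → 18, 33, 31, 42 → 4
50 → 18, 33, 31, 42 → 4
18 → none → 0
33 → 31 → 1
31 → none → 0
42 → none → 0
Sum: 5 + 8 + 9 + 6 + 0 + 7 + 1 + 4 + 4 + 0 + 1 + 0 + 0 = 45

45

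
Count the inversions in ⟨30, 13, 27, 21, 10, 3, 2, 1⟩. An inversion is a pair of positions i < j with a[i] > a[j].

Element-by-element contributions:
30: 7
13: 4
27: 5
21: 4
10: 3
3: 2
2: 1
1: 0
Sum: 7 + 4 + 5 + 4 + 3 + 2 + 1 + 0 = 26

26 inversions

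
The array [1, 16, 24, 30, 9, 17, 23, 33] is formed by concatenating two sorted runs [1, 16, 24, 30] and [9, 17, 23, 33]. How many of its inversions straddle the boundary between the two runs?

For each element r of the right run, count left-run elements greater than r:
r = 9: 16, 24, 30 → 3
r = 17: 24, 30 → 2
r = 23: 24, 30 → 2
r = 33: none → 0
Cross-inversions: 3 + 2 + 2 + 0 = 7

7 cross-inversions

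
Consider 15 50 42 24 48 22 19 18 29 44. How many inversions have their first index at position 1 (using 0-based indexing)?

8

The element at index 1 is 50.
Elements after it: 42, 24, 48, 22, 19, 18, 29, 44
Those smaller than 50: 42, 24, 48, 22, 19, 18, 29, 44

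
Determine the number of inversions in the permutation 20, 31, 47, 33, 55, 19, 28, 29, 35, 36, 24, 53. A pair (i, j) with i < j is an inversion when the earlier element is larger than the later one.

Element-by-element contributions:
20: 1
31: 4
47: 7
33: 4
55: 7
19: 0
28: 1
29: 1
35: 1
36: 1
24: 0
53: 0
Sum: 1 + 4 + 7 + 4 + 7 + 0 + 1 + 1 + 1 + 1 + 0 + 0 = 27

Out-of-order pairs: 27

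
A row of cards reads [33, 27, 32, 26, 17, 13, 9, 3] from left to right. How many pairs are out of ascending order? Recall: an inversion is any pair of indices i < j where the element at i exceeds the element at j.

27

Count, for each position, how many later elements it exceeds:
33 → 27, 32, 26, 17, 13, 9, 3 → 7
27 → 26, 17, 13, 9, 3 → 5
32 → 26, 17, 13, 9, 3 → 5
26 → 17, 13, 9, 3 → 4
17 → 13, 9, 3 → 3
13 → 9, 3 → 2
9 → 3 → 1
3 → none → 0
Sum: 7 + 5 + 5 + 4 + 3 + 2 + 1 + 0 = 27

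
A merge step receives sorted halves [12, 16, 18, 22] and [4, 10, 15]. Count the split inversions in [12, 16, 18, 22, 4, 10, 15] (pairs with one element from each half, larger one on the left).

Split inversions: 11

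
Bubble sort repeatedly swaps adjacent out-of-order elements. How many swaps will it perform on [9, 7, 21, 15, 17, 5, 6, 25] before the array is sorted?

Minimum adjacent swaps = number of inversions (each swap of adjacent out-of-order elements removes one inversion and no swap can remove more).
Count inversions — for each element, later elements that are smaller:
9: 7, 5, 6 → 3
7: 5, 6 → 2
21: 15, 17, 5, 6 → 4
15: 5, 6 → 2
17: 5, 6 → 2
5: none → 0
6: none → 0
25: none → 0
Total inversions: 3 + 2 + 4 + 2 + 2 + 0 + 0 + 0 = 13

13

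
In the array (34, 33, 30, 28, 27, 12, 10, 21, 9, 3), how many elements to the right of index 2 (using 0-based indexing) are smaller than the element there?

The element at index 2 is 30.
Elements after it: 28, 27, 12, 10, 21, 9, 3
Those smaller than 30: 28, 27, 12, 10, 21, 9, 3

7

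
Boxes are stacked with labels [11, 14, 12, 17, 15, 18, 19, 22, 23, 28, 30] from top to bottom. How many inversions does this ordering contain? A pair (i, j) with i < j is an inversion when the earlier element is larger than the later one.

2 inversions

Count, for each position, how many later elements it exceeds:
11 → none → 0
14 → 12 → 1
12 → none → 0
17 → 15 → 1
15 → none → 0
18 → none → 0
19 → none → 0
22 → none → 0
23 → none → 0
28 → none → 0
30 → none → 0
Sum: 0 + 1 + 0 + 1 + 0 + 0 + 0 + 0 + 0 + 0 + 0 = 2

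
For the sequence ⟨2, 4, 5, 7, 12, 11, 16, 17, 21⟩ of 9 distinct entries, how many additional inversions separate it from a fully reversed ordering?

35

Maximum inversions for 9 distinct elements is C(9, 2) = 9·8/2 = 36.
Current inversions — for each element, count later smaller elements:
2: 0
4: 0
5: 0
7: 0
12: 1
11: 0
16: 0
17: 0
21: 0
Current total: 0 + 0 + 0 + 0 + 1 + 0 + 0 + 0 + 0 = 1
Shortfall: 36 − 1 = 35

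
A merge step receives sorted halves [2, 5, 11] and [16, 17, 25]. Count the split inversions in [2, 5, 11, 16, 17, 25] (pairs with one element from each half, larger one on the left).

Count, for every r in R, how many entries of L exceed r:
r = 16: none → 0
r = 17: none → 0
r = 25: none → 0
Cross-inversions: 0 + 0 + 0 = 0

0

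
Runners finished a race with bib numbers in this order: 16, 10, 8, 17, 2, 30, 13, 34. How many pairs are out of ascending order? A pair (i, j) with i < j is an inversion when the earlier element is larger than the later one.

There are 10 inversions.

Count, for each position, how many later elements it exceeds:
16: 4
10: 2
8: 1
17: 2
2: 0
30: 1
13: 0
34: 0
Sum: 4 + 2 + 1 + 2 + 0 + 1 + 0 + 0 = 10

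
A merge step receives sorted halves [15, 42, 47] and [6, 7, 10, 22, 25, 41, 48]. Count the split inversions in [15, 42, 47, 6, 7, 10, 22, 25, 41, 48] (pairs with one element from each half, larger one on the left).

Split inversions: 15

For each element r of the right run, count left-run elements greater than r:
r = 6: 15, 42, 47 → 3
r = 7: 15, 42, 47 → 3
r = 10: 15, 42, 47 → 3
r = 22: 42, 47 → 2
r = 25: 42, 47 → 2
r = 41: 42, 47 → 2
r = 48: none → 0
Cross-inversions: 3 + 3 + 3 + 2 + 2 + 2 + 0 = 15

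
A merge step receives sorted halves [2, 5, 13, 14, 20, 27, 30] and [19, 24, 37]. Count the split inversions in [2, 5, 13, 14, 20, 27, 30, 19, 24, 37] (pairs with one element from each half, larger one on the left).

5 split inversions

For each element r of the right run, count left-run elements greater than r:
r = 19: 20, 27, 30 → 3
r = 24: 27, 30 → 2
r = 37: none → 0
Cross-inversions: 3 + 2 + 0 = 5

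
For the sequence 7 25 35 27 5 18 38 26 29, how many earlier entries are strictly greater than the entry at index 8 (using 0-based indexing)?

The element at index 8 is 29.
Elements before it: 7, 25, 35, 27, 5, 18, 38, 26
Those larger than 29: 35, 38

2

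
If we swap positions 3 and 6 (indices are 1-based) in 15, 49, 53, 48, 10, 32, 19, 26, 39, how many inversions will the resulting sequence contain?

Inversions: 17

Positions 3 and 6 hold 53 and 32; after swapping, the array is [15, 49, 32, 48, 10, 53, 19, 26, 39].
Element-by-element contributions:
15 → 10 → 1
49 → 32, 48, 10, 19, 26, 39 → 6
32 → 10, 19, 26 → 3
48 → 10, 19, 26, 39 → 4
10 → none → 0
53 → 19, 26, 39 → 3
19 → none → 0
26 → none → 0
39 → none → 0
Sum: 1 + 6 + 3 + 4 + 0 + 3 + 0 + 0 + 0 = 17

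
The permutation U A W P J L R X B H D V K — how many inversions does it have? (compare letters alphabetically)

Sweep left to right; for each value list the smaller values that follow it:
U → A, P, J, L, R, B, H, D, K → 9
A → none → 0
W → P, J, L, R, B, H, D, V, K → 9
P → J, L, B, H, D, K → 6
J → B, H, D → 3
L → B, H, D, K → 4
R → B, H, D, K → 4
X → B, H, D, V, K → 5
B → none → 0
H → D → 1
D → none → 0
V → K → 1
K → none → 0
Sum: 9 + 0 + 9 + 6 + 3 + 4 + 4 + 5 + 0 + 1 + 0 + 1 + 0 = 42

42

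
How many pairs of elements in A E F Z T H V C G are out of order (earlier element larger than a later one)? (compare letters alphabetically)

Element-by-element contributions:
A → none → 0
E → C → 1
F → C → 1
Z → T, H, V, C, G → 5
T → H, C, G → 3
H → C, G → 2
V → C, G → 2
C → none → 0
G → none → 0
Sum: 0 + 1 + 1 + 5 + 3 + 2 + 2 + 0 + 0 = 14

14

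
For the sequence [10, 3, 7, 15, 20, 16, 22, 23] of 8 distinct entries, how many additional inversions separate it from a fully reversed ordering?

25 inversions short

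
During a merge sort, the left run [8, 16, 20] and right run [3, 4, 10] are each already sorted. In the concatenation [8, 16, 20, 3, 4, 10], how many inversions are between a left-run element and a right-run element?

Split inversions: 8

Take each right-half value and tally the left-half values above it:
r = 3: 8, 16, 20 → 3
r = 4: 8, 16, 20 → 3
r = 10: 16, 20 → 2
Cross-inversions: 3 + 3 + 2 = 8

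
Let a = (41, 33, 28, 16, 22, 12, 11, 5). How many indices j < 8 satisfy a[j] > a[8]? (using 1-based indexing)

The element at index 8 is 5.
Elements before it: 41, 33, 28, 16, 22, 12, 11
Those larger than 5: 41, 33, 28, 16, 22, 12, 11

7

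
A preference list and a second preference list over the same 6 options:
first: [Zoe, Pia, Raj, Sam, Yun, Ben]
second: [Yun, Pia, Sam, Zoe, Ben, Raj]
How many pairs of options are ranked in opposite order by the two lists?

8

Assign each item its position (1..6) in the first ordering, then rewrite the second ordering as that position sequence:
positions: Zoe→1, Pia→2, Raj→3, Sam→4, Yun→5, Ben→6
second ordering as positions: [5, 2, 4, 1, 6, 3]
Discordant pairs = inversions in this position sequence.
5: 2, 4, 1, 3 → 4
2: 1 → 1
4: 1, 3 → 2
1: 0
6: 3 → 1
3: 0
Total: 4 + 1 + 2 + 0 + 1 + 0 = 8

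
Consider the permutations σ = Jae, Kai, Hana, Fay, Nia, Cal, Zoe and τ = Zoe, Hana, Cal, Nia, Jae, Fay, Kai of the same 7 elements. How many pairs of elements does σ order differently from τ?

16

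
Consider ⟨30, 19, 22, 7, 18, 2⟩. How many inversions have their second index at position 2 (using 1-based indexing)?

1

The element at index 2 is 19.
Elements before it: 30
Those larger than 19: 30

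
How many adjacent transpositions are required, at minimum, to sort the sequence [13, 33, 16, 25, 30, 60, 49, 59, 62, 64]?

5

Minimum adjacent swaps = number of inversions (each swap of adjacent out-of-order elements removes one inversion and no swap can remove more).
Count inversions — for each element, later elements that are smaller:
13: none → 0
33: 16, 25, 30 → 3
16: none → 0
25: none → 0
30: none → 0
60: 49, 59 → 2
49: none → 0
59: none → 0
62: none → 0
64: none → 0
Total inversions: 0 + 3 + 0 + 0 + 0 + 2 + 0 + 0 + 0 + 0 = 5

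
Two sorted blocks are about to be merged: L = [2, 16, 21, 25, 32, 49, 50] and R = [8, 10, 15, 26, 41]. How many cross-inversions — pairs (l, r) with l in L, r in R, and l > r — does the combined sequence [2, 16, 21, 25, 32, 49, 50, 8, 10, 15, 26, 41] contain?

23

Count, for every r in R, how many entries of L exceed r:
r = 8: 16, 21, 25, 32, 49, 50 → 6
r = 10: 16, 21, 25, 32, 49, 50 → 6
r = 15: 16, 21, 25, 32, 49, 50 → 6
r = 26: 32, 49, 50 → 3
r = 41: 49, 50 → 2
Cross-inversions: 6 + 6 + 6 + 3 + 2 = 23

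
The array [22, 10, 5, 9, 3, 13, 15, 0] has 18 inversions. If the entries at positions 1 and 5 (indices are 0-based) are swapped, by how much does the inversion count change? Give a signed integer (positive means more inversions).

+1

Positions 1 and 5 hold 10 and 13; after swapping, the array is [22, 13, 5, 9, 3, 10, 15, 0].
For each element, count later entries that are smaller:
22: 7
13: 5
5: 2
9: 2
3: 1
10: 1
15: 1
0: 0
Sum: 7 + 5 + 2 + 2 + 1 + 1 + 1 + 0 = 19
Change: 19 − 18 = +1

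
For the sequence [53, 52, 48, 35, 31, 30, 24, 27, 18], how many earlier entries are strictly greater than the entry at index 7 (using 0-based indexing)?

The element at index 7 is 27.
Elements before it: 53, 52, 48, 35, 31, 30, 24
Those larger than 27: 53, 52, 48, 35, 31, 30

6 such elements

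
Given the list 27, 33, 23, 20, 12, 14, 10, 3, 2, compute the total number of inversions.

For each element, count later entries that are smaller:
27: 7
33: 7
23: 6
20: 5
12: 3
14: 3
10: 2
3: 1
2: 0
Sum: 7 + 7 + 6 + 5 + 3 + 3 + 2 + 1 + 0 = 34

There are 34 inversions.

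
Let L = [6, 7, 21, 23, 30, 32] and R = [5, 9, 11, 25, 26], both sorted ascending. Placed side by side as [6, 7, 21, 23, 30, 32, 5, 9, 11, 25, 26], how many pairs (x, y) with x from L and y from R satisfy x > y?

18 split inversions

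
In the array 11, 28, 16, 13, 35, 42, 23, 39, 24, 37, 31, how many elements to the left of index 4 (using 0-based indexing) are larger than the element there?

The element at index 4 is 35.
Elements before it: 11, 28, 16, 13
None of them are larger than 35.

0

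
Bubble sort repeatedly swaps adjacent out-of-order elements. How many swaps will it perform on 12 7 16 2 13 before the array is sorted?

5

The minimum number of adjacent swaps to sort an array equals its inversion count, since every such swap removes exactly one inversion.
Count inversions — for each element, later elements that are smaller:
12: 7, 2 → 2
7: 2 → 1
16: 2, 13 → 2
2: none → 0
13: none → 0
Total inversions: 2 + 1 + 2 + 0 + 0 = 5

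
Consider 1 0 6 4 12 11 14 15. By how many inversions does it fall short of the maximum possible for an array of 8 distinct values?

Maximum inversions for 8 distinct elements is C(8, 2) = 8·7/2 = 28.
Current inversions — for each element, count later smaller elements:
1: 1
0: 0
6: 1
4: 0
12: 1
11: 0
14: 0
15: 0
Current total: 1 + 0 + 1 + 0 + 1 + 0 + 0 + 0 = 3
Shortfall: 28 − 3 = 25

25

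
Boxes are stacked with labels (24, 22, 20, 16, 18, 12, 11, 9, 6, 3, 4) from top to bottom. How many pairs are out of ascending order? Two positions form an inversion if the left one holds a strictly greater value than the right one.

Element-by-element contributions:
24 → 22, 20, 16, 18, 12, 11, 9, 6, 3, 4 → 10
22 → 20, 16, 18, 12, 11, 9, 6, 3, 4 → 9
20 → 16, 18, 12, 11, 9, 6, 3, 4 → 8
16 → 12, 11, 9, 6, 3, 4 → 6
18 → 12, 11, 9, 6, 3, 4 → 6
12 → 11, 9, 6, 3, 4 → 5
11 → 9, 6, 3, 4 → 4
9 → 6, 3, 4 → 3
6 → 3, 4 → 2
3 → none → 0
4 → none → 0
Sum: 10 + 9 + 8 + 6 + 6 + 5 + 4 + 3 + 2 + 0 + 0 = 53

53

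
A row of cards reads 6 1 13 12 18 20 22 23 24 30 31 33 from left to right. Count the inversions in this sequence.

2

Element-by-element contributions:
6 → 1 → 1
1 → none → 0
13 → 12 → 1
12 → none → 0
18 → none → 0
20 → none → 0
22 → none → 0
23 → none → 0
24 → none → 0
30 → none → 0
31 → none → 0
33 → none → 0
Sum: 1 + 0 + 1 + 0 + 0 + 0 + 0 + 0 + 0 + 0 + 0 + 0 = 2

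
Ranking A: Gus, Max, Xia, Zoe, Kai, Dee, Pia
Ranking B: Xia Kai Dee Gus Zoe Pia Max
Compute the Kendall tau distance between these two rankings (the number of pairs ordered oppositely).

Assign each item its position (1..7) in the first ordering, then rewrite the second ordering as that position sequence:
positions: Gus→1, Max→2, Xia→3, Zoe→4, Kai→5, Dee→6, Pia→7
second ordering as positions: [3, 5, 6, 1, 4, 7, 2]
Discordant pairs = inversions in this position sequence.
3: 1, 2 → 2
5: 1, 4, 2 → 3
6: 1, 4, 2 → 3
1: 0
4: 2 → 1
7: 2 → 1
2: 0
Total: 2 + 3 + 3 + 0 + 1 + 1 + 0 = 10

10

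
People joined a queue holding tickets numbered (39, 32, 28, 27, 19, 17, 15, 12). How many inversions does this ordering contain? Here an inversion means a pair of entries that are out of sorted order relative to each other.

There are 28 inversions.

Count, for each position, how many later elements it exceeds:
39: 7
32: 6
28: 5
27: 4
19: 3
17: 2
15: 1
12: 0
Sum: 7 + 6 + 5 + 4 + 3 + 2 + 1 + 0 = 28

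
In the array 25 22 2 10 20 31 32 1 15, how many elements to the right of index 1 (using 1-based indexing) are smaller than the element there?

6

The element at index 1 is 25.
Elements after it: 22, 2, 10, 20, 31, 32, 1, 15
Those smaller than 25: 22, 2, 10, 20, 1, 15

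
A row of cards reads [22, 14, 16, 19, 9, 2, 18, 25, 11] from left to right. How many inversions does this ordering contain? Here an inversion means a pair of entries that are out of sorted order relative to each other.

Inversions: 20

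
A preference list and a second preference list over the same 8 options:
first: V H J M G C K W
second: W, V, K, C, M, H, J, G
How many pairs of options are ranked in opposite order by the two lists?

18

Assign each item its position (1..8) in the first ordering, then rewrite the second ordering as that position sequence:
positions: V→1, H→2, J→3, M→4, G→5, C→6, K→7, W→8
second ordering as positions: [8, 1, 7, 6, 4, 2, 3, 5]
Discordant pairs = inversions in this position sequence.
8: 1, 7, 6, 4, 2, 3, 5 → 7
1: 0
7: 6, 4, 2, 3, 5 → 5
6: 4, 2, 3, 5 → 4
4: 2, 3 → 2
2: 0
3: 0
5: 0
Total: 7 + 0 + 5 + 4 + 2 + 0 + 0 + 0 = 18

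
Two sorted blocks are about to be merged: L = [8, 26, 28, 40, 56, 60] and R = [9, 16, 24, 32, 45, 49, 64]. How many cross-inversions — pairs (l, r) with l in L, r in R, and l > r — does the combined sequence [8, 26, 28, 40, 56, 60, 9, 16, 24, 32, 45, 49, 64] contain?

Take each right-half value and tally the left-half values above it:
r = 9: 26, 28, 40, 56, 60 → 5
r = 16: 26, 28, 40, 56, 60 → 5
r = 24: 26, 28, 40, 56, 60 → 5
r = 32: 40, 56, 60 → 3
r = 45: 56, 60 → 2
r = 49: 56, 60 → 2
r = 64: none → 0
Cross-inversions: 5 + 5 + 5 + 3 + 2 + 2 + 0 = 22

22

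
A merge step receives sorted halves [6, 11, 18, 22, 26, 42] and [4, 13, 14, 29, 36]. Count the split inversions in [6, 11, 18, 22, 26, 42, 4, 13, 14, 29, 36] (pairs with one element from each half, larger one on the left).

For each element r of the right run, count left-run elements greater than r:
r = 4: 6, 11, 18, 22, 26, 42 → 6
r = 13: 18, 22, 26, 42 → 4
r = 14: 18, 22, 26, 42 → 4
r = 29: 42 → 1
r = 36: 42 → 1
Cross-inversions: 6 + 4 + 4 + 1 + 1 = 16

16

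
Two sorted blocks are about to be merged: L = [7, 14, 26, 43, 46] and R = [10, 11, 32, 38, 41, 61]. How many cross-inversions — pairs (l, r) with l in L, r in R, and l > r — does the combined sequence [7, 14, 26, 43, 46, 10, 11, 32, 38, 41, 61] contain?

Count, for every r in R, how many entries of L exceed r:
r = 10: 14, 26, 43, 46 → 4
r = 11: 14, 26, 43, 46 → 4
r = 32: 43, 46 → 2
r = 38: 43, 46 → 2
r = 41: 43, 46 → 2
r = 61: none → 0
Cross-inversions: 4 + 4 + 2 + 2 + 2 + 0 = 14

14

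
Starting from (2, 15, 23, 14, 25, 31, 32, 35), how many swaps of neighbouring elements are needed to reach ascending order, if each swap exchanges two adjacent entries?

Minimum adjacent swaps = number of inversions (each swap of adjacent out-of-order elements removes one inversion and no swap can remove more).
Count inversions — for each element, later elements that are smaller:
2: none → 0
15: 14 → 1
23: 14 → 1
14: none → 0
25: none → 0
31: none → 0
32: none → 0
35: none → 0
Total inversions: 0 + 1 + 1 + 0 + 0 + 0 + 0 + 0 = 2

Swaps: 2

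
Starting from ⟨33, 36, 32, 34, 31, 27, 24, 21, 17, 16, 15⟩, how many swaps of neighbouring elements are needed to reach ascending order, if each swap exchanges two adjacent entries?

52

The minimum number of adjacent swaps to sort an array equals its inversion count, since every such swap removes exactly one inversion.
Count inversions — for each element, later elements that are smaller:
33: 32, 31, 27, 24, 21, 17, 16, 15 → 8
36: 32, 34, 31, 27, 24, 21, 17, 16, 15 → 9
32: 31, 27, 24, 21, 17, 16, 15 → 7
34: 31, 27, 24, 21, 17, 16, 15 → 7
31: 27, 24, 21, 17, 16, 15 → 6
27: 24, 21, 17, 16, 15 → 5
24: 21, 17, 16, 15 → 4
21: 17, 16, 15 → 3
17: 16, 15 → 2
16: 15 → 1
15: none → 0
Total inversions: 8 + 9 + 7 + 7 + 6 + 5 + 4 + 3 + 2 + 1 + 0 = 52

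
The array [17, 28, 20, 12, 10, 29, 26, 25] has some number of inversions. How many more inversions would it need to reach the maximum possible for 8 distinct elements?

15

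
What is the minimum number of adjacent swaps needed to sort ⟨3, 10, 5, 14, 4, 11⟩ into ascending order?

5

Each adjacent swap fixes exactly one inversion, so the minimum swap count equals the number of inversions.
Count inversions — for each element, later elements that are smaller:
3: none → 0
10: 5, 4 → 2
5: 4 → 1
14: 4, 11 → 2
4: none → 0
11: none → 0
Total inversions: 0 + 2 + 1 + 2 + 0 + 0 = 5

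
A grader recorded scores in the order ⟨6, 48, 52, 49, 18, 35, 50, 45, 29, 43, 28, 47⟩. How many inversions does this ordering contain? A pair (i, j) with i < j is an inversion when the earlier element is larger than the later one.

There are 35 inversions.

For each element, count later entries that are smaller:
6: 0
48: 7
52: 9
49: 7
18: 0
35: 2
50: 5
45: 3
29: 1
43: 1
28: 0
47: 0
Sum: 0 + 7 + 9 + 7 + 0 + 2 + 5 + 3 + 1 + 1 + 0 + 0 = 35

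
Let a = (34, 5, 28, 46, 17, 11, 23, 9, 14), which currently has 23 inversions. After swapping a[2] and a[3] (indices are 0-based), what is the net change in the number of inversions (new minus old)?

+1

Positions 2 and 3 hold 28 and 46; after swapping, the array is [34, 5, 46, 28, 17, 11, 23, 9, 14].
For each element, count later entries that are smaller:
34: 7
5: 0
46: 6
28: 5
17: 3
11: 1
23: 2
9: 0
14: 0
Sum: 7 + 0 + 6 + 5 + 3 + 1 + 2 + 0 + 0 = 24
Change: 24 − 23 = +1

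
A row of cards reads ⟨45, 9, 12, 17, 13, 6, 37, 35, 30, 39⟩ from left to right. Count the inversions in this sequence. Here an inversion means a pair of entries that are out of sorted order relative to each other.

Sweep left to right; for each value list the smaller values that follow it:
45 → 9, 12, 17, 13, 6, 37, 35, 30, 39 → 9
9 → 6 → 1
12 → 6 → 1
17 → 13, 6 → 2
13 → 6 → 1
6 → none → 0
37 → 35, 30 → 2
35 → 30 → 1
30 → none → 0
39 → none → 0
Sum: 9 + 1 + 1 + 2 + 1 + 0 + 2 + 1 + 0 + 0 = 17

17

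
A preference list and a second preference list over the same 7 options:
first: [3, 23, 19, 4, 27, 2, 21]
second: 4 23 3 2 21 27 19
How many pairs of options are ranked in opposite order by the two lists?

Assign each item its position (1..7) in the first ordering, then rewrite the second ordering as that position sequence:
positions: 3→1, 23→2, 19→3, 4→4, 27→5, 2→6, 21→7
second ordering as positions: [4, 2, 1, 6, 7, 5, 3]
Discordant pairs = inversions in this position sequence.
4: 2, 1, 3 → 3
2: 1 → 1
1: 0
6: 5, 3 → 2
7: 5, 3 → 2
5: 3 → 1
3: 0
Total: 3 + 1 + 0 + 2 + 2 + 1 + 0 = 9

9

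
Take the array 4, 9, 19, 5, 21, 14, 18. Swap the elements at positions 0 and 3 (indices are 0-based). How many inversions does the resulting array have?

Positions 0 and 3 hold 4 and 5; after swapping, the array is [5, 9, 19, 4, 21, 14, 18].
Count, for each position, how many later elements it exceeds:
5 → 4 → 1
9 → 4 → 1
19 → 4, 14, 18 → 3
4 → none → 0
21 → 14, 18 → 2
14 → none → 0
18 → none → 0
Sum: 1 + 1 + 3 + 0 + 2 + 0 + 0 = 7

7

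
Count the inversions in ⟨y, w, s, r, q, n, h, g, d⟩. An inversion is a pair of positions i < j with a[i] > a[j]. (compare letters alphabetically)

Sweep left to right; for each value list the smaller values that follow it:
y → w, s, r, q, n, h, g, d → 8
w → s, r, q, n, h, g, d → 7
s → r, q, n, h, g, d → 6
r → q, n, h, g, d → 5
q → n, h, g, d → 4
n → h, g, d → 3
h → g, d → 2
g → d → 1
d → none → 0
Sum: 8 + 7 + 6 + 5 + 4 + 3 + 2 + 1 + 0 = 36

Out-of-order pairs: 36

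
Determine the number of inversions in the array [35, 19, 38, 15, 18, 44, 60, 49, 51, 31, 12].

25 out-of-order pairs

Sweep left to right; for each value list the smaller values that follow it:
35 → 19, 15, 18, 31, 12 → 5
19 → 15, 18, 12 → 3
38 → 15, 18, 31, 12 → 4
15 → 12 → 1
18 → 12 → 1
44 → 31, 12 → 2
60 → 49, 51, 31, 12 → 4
49 → 31, 12 → 2
51 → 31, 12 → 2
31 → 12 → 1
12 → none → 0
Sum: 5 + 3 + 4 + 1 + 1 + 2 + 4 + 2 + 2 + 1 + 0 = 25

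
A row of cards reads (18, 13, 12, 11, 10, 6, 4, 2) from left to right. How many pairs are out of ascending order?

Sweep left to right; for each value list the smaller values that follow it:
18 → 13, 12, 11, 10, 6, 4, 2 → 7
13 → 12, 11, 10, 6, 4, 2 → 6
12 → 11, 10, 6, 4, 2 → 5
11 → 10, 6, 4, 2 → 4
10 → 6, 4, 2 → 3
6 → 4, 2 → 2
4 → 2 → 1
2 → none → 0
Sum: 7 + 6 + 5 + 4 + 3 + 2 + 1 + 0 = 28

28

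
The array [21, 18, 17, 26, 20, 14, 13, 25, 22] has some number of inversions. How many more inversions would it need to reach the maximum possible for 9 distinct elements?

Maximum inversions for 9 distinct elements is C(9, 2) = 9·8/2 = 36.
Current inversions — for each element, count later smaller elements:
21: 5
18: 3
17: 2
26: 5
20: 2
14: 1
13: 0
25: 1
22: 0
Current total: 5 + 3 + 2 + 5 + 2 + 1 + 0 + 1 + 0 = 19
Shortfall: 36 − 19 = 17

17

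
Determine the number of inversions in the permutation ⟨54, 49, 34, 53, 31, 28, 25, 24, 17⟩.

Sweep left to right; for each value list the smaller values that follow it:
54: 8
49: 6
34: 5
53: 5
31: 4
28: 3
25: 2
24: 1
17: 0
Sum: 8 + 6 + 5 + 5 + 4 + 3 + 2 + 1 + 0 = 34

34 out-of-order pairs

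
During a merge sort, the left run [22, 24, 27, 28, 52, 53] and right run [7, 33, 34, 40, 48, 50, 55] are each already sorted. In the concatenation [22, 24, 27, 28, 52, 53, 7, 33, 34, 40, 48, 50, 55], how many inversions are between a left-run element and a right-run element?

16

Take each right-half value and tally the left-half values above it:
r = 7: 22, 24, 27, 28, 52, 53 → 6
r = 33: 52, 53 → 2
r = 34: 52, 53 → 2
r = 40: 52, 53 → 2
r = 48: 52, 53 → 2
r = 50: 52, 53 → 2
r = 55: none → 0
Cross-inversions: 6 + 2 + 2 + 2 + 2 + 2 + 0 = 16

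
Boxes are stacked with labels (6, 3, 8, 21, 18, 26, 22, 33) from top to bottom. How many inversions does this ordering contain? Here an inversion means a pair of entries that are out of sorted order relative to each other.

3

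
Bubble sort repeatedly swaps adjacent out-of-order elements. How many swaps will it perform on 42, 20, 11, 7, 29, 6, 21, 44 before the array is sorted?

The minimum number of adjacent swaps to sort an array equals its inversion count, since every such swap removes exactly one inversion.
Count inversions — for each element, later elements that are smaller:
42: 20, 11, 7, 29, 6, 21 → 6
20: 11, 7, 6 → 3
11: 7, 6 → 2
7: 6 → 1
29: 6, 21 → 2
6: none → 0
21: none → 0
44: none → 0
Total inversions: 6 + 3 + 2 + 1 + 2 + 0 + 0 + 0 = 14

14 swaps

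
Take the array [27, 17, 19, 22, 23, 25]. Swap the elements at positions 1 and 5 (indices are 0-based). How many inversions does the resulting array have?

12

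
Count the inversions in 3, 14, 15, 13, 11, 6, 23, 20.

10 inversions

Count, for each position, how many later elements it exceeds:
3 → none → 0
14 → 13, 11, 6 → 3
15 → 13, 11, 6 → 3
13 → 11, 6 → 2
11 → 6 → 1
6 → none → 0
23 → 20 → 1
20 → none → 0
Sum: 0 + 3 + 3 + 2 + 1 + 0 + 1 + 0 = 10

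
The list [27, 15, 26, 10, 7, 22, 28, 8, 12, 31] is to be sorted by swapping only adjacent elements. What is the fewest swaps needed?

22 adjacent swaps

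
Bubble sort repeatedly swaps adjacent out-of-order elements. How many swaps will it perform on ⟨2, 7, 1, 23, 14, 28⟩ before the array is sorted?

There are 3 adjacent swaps.

Each adjacent swap fixes exactly one inversion, so the minimum swap count equals the number of inversions.
Count inversions — for each element, later elements that are smaller:
2: 1 → 1
7: 1 → 1
1: none → 0
23: 14 → 1
14: none → 0
28: none → 0
Total inversions: 1 + 1 + 0 + 1 + 0 + 0 = 3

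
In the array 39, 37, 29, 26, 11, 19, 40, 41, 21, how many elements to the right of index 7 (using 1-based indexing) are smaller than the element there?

1 such element

The element at index 7 is 40.
Elements after it: 41, 21
Those smaller than 40: 21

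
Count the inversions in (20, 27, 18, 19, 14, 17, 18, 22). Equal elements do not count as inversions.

16 out-of-order pairs

For each element, count later entries that are smaller:
20 → 18, 19, 14, 17, 18 → 5
27 → 18, 19, 14, 17, 18, 22 → 6
18 → 14, 17 → 2
19 → 14, 17, 18 → 3
14 → none → 0
17 → none → 0
18 → none → 0
22 → none → 0
Sum: 5 + 6 + 2 + 3 + 0 + 0 + 0 + 0 = 16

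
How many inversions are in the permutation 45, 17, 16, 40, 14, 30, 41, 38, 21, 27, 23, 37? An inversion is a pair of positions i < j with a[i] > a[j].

34

Element-by-element contributions:
45 → 17, 16, 40, 14, 30, 41, 38, 21, 27, 23, 37 → 11
17 → 16, 14 → 2
16 → 14 → 1
40 → 14, 30, 38, 21, 27, 23, 37 → 7
14 → none → 0
30 → 21, 27, 23 → 3
41 → 38, 21, 27, 23, 37 → 5
38 → 21, 27, 23, 37 → 4
21 → none → 0
27 → 23 → 1
23 → none → 0
37 → none → 0
Sum: 11 + 2 + 1 + 7 + 0 + 3 + 5 + 4 + 0 + 1 + 0 + 0 = 34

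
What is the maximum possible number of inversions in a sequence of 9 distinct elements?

36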